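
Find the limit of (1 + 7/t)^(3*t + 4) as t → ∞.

e^(21)

The base → 1 and the exponent → ∞: a 1^∞ form.
Take logarithms: (3t + 4)·ln(1 + 7/t). Since ln(1+u) ~ u for small u, this behaves like (3t)·(7/t) → 21.
So the limit is e^(21).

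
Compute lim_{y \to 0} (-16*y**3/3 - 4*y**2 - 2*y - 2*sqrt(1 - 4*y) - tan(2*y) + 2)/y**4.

Substitution gives 0/0 (the numerator vanishes to order 4).
Expand each term to order y^4: the coefficient of y^4 in -2·√(1 - 4y) is 20 and in −tan(2y) is 0.
Lower-order terms cancel with the polynomial part, so the numerator is (20)·y^4 + o(y^4), and the limit is (20)/(1) = 20.

20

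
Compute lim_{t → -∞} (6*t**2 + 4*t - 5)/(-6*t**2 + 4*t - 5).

-1

Numerator and denominator both have degree 2.
Dividing every term by t^2, all lower-order terms vanish and the limit is the ratio of leading coefficients, 6/(-6) = -1.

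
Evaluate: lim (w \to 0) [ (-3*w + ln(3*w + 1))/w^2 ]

Direct substitution gives 0/0.
Apply L'Hôpital: lim (-3 + 3/(3*w + 1))/(2*w), still 0/0.
After 2 applications of L'Hôpital's rule the quotient is (-9/(3*w + 1)^2)/(2); substituting w = 0 gives -9/2.

-9/2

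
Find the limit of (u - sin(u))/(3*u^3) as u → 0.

Direct substitution gives 0/0.
Apply L'Hôpital: lim (1 - cos(u))/(9*u^2), still 0/0.
Apply L'Hôpital: lim (sin(u))/(18*u), still 0/0.
After 3 applications of L'Hôpital's rule the quotient is (cos(u))/(18); substituting u = 0 gives 1/18.

1/18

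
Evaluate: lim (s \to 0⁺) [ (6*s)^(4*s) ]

Base → 0⁺ and exponent → 0⁺: a 0^0 form.
Take logs: 4s·ln(6s). This is 0·(−∞); rewriting as ln(6s)/(1/(4s)) and applying L'Hôpital gives 0.
Hence the limit is e^0 = 1.

1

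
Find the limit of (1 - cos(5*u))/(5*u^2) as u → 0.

5/2

Substitution gives 0/0.
Use (1 − cos θ)/θ² → 1/2 with θ = 5u: the limit is 5²/(2·5) = 5/2.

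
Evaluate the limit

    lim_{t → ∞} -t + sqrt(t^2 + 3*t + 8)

3/2

This has the form ∞ − ∞. Multiply and divide by the conjugate √(t^2 + 3*t + 8) + t.
That gives (3t + 8) / (√(t^2 + 3*t + 8) + t).
Divide numerator and denominator by t: the limit is 3/(2·1) = 3/2.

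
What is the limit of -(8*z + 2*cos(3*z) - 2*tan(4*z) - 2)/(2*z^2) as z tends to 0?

9/2

Substitution gives 0/0; apply L'Hôpital's rule 2 times.
After differentiating numerator and denominator 2 times the quotient is (-64*sin(4*z)/cos(4*z)^3 - 18*cos(3*z))/(-4); at z = 0 this is 9/2.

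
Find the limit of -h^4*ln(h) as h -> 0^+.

This is a 0·(−∞) form. Rewrite as -1·ln(h) / h^(−4) and apply L'Hôpital:
the derivative quotient is -1·(1/h) / (−4·h^(−5)) = (1/4)·h^4 → 0.

0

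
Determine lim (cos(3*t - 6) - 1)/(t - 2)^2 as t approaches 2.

Direct substitution gives 0/0.
Apply L'Hôpital: lim (-3*sin(3*t - 6))/(2*t - 4), still 0/0.
After 2 applications of L'Hôpital's rule the quotient is (-9*cos(3*t - 6))/(2); substituting t = 2 gives -9/2.

-9/2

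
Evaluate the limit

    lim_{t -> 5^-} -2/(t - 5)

∞

As t → 5⁻, (t - 5) → 0⁻, so (t - 5)^1 → 0⁻ and -2/(t - 5)^1 → ∞.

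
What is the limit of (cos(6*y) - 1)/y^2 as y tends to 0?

Direct substitution gives 0/0.
Apply L'Hôpital: lim (-6*sin(6*y))/(2*y), still 0/0.
After 2 applications of L'Hôpital's rule the quotient is (-36*cos(6*y))/(2); substituting y = 0 gives -18.

-18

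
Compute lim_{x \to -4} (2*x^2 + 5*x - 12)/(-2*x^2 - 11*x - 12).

Since x = -4 makes numerator and denominator zero, (x + 4) divides both.
Cancelling it gives (2*x - 3)/(-2*x - 3); now plug in x = -4 to get -11/5.

-11/5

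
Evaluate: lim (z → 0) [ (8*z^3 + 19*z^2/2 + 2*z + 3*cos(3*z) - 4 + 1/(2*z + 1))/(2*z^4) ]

Substitution gives 0/0 (the numerator vanishes to order 4).
Expand each term to order z^4: the coefficient of z^4 in 1/(1 + 2z) is 16 and in 3·cos(3z) is 81/8.
Lower-order terms cancel with the polynomial part, so the numerator is (209/8)·z^4 + o(z^4), and the limit is (209/8)/(2) = 209/16.

209/16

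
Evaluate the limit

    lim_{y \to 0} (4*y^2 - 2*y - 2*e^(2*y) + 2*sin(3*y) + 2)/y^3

Substitution gives 0/0 (the numerator vanishes to order 3).
Expand each term to order y^3: the coefficient of y^3 in 2·sin(3y) is -9 and in -2·e^(2y) is -8/3.
Lower-order terms cancel with the polynomial part, so the numerator is (-35/3)·y^3 + o(y^3), and the limit is (-35/3)/(1) = -35/3.

-35/3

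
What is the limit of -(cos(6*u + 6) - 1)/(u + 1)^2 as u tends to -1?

18

Direct substitution gives 0/0.
Apply L'Hôpital: lim (-6*sin(6*u + 6))/(-2*u - 2), still 0/0.
After 2 applications of L'Hôpital's rule the quotient is (-36*cos(6*u + 6))/(-2); substituting u = -1 gives 18.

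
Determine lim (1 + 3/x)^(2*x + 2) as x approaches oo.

e^(6)

Write it as [(1 + 3/x)^x]^(2) · (1 + 3/x)^(2). The bracketed term tends to e^(3) and the second factor to 1, so the limit is e^(6).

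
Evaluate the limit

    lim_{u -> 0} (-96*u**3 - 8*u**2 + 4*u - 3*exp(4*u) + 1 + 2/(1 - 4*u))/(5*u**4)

96

Substitution gives 0/0; apply L'Hôpital's rule 4 times.
After differentiating numerator and denominator 4 times the quotient is (-768*e^(4*u) - 12288/(4*u - 1)^5)/(120); at u = 0 this is 96.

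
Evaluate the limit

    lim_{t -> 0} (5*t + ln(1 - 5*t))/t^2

Direct substitution gives 0/0.
Apply L'Hôpital: lim (5 - 5/(1 - 5*t))/(2*t), still 0/0.
After 2 applications of L'Hôpital's rule the quotient is (-25/(1 - 5*t)^2)/(2); substituting t = 0 gives -25/2.

-25/2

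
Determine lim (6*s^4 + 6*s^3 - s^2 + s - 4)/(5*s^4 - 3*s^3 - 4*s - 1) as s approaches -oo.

Numerator and denominator both have degree 4.
Dividing every term by s^4, all lower-order terms vanish and the limit is the ratio of leading coefficients, 6/(5) = 6/5.

6/5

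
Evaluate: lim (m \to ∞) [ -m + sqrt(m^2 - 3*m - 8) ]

This has the form ∞ − ∞. Multiply and divide by the conjugate √(m^2 - 3*m - 8) + m.
That gives (-3m - 8) / (√(m^2 - 3*m - 8) + m).
Divide numerator and denominator by m: the limit is -3/(2·1) = -3/2.

-3/2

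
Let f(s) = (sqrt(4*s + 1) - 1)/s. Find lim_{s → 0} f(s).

2

Substitution gives 0/0. Multiply numerator and denominator by the conjugate √(1 + 4s) + √1.
The numerator becomes (1 + 4s) − 1 = 4s, so the expression simplifies to 4/(√(1 + 4s) + √1).
Letting s → 0 gives 4/(2√1) = 2.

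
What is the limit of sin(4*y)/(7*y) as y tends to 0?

4/7

Substitution gives 0/0.
Write it as (4/7)·sin(4y)/(4y); since sin(u)/u → 1, the limit is 4/7.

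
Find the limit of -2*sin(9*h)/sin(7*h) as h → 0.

Substitution gives 0/0.
Divide numerator and denominator by h: sin(9h)/h → 9 and sin(7h)/h → 7, so the limit is -2·9/7 = -18/7.

-18/7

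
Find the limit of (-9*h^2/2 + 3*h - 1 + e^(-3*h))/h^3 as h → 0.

Direct substitution gives 0/0.
Apply L'Hôpital: lim (-9*h + 3 - 3*e^(-3*h))/(3*h^2), still 0/0.
Apply L'Hôpital: lim (-9 + 9*e^(-3*h))/(6*h), still 0/0.
After 3 applications of L'Hôpital's rule the quotient is (-27*e^(-3*h))/(6); substituting h = 0 gives -9/2.

-9/2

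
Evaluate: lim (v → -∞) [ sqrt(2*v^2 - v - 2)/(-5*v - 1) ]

For large |v|, √(2*v^2 - v - 2) ≈ √2·|v| and the denominator ≈ -5v.
Since v → −∞, |v| = −v, giving −√2/(-5) = √(2)/5.

√(2)/5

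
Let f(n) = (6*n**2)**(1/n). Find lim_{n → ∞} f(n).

1

Base → ∞ and exponent → 0: an ∞^0 form.
Take logs: (1/n)·ln(6·n^2) = (ln 6 + 2·ln n)/n → 0.
So the limit is e^0 = 1.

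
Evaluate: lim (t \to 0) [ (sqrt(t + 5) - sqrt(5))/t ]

√(5)/10

A 0/0 form; rationalise with √(5 + t) + √5. This collapses the numerator to t, leaving 1/(√(5 + t) + √5) → 1/(2√5) = √(5)/10.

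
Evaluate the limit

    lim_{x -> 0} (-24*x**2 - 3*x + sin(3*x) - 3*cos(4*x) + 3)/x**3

Substitution gives 0/0; apply L'Hôpital's rule 3 times.
After differentiating numerator and denominator 3 times the quotient is (-192*sin(4*x) - 27*cos(3*x))/(6); at x = 0 this is -9/2.

-9/2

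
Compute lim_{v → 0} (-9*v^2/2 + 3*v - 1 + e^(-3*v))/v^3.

Direct substitution gives 0/0.
Apply L'Hôpital: lim (-9*v + 3 - 3*e^(-3*v))/(3*v^2), still 0/0.
Apply L'Hôpital: lim (-9 + 9*e^(-3*v))/(6*v), still 0/0.
After 3 applications of L'Hôpital's rule the quotient is (-27*e^(-3*v))/(6); substituting v = 0 gives -9/2.

-9/2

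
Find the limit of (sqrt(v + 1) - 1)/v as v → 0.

1/2

Substitution gives 0/0. Multiply numerator and denominator by the conjugate √(1 + v) + √1.
The numerator becomes (1 + v) − 1 = v, so the expression simplifies to 1/(√(1 + v) + √1).
Letting v → 0 gives 1/(2√1) = 1/2.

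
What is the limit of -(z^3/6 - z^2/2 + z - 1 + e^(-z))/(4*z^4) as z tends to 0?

-1/96

Direct substitution gives 0/0.
Apply L'Hôpital: lim (z^2/2 - z + 1 - e^(-z))/(-16*z^3), still 0/0.
Apply L'Hôpital: lim (z - 1 + e^(-z))/(-48*z^2), still 0/0.
Apply L'Hôpital: lim (1 - e^(-z))/(-96*z), still 0/0.
After 4 applications of L'Hôpital's rule the quotient is (e^(-z))/(-96); substituting z = 0 gives -1/96.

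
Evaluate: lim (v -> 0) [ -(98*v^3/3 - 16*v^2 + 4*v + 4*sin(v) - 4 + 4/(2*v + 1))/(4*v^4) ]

-16

Substitution gives 0/0 (the numerator vanishes to order 4).
Expand each term to order v^4: the coefficient of v^4 in 4·1/(1 + 2v) is 64 and in 4·sin(v) is 0.
Lower-order terms cancel with the polynomial part, so the numerator is (64)·v^4 + o(v^4), and the limit is (64)/(-4) = -16.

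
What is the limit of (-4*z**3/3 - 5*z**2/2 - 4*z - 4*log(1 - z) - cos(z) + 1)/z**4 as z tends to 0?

Substitution gives 0/0; apply L'Hôpital's rule 4 times.
After differentiating numerator and denominator 4 times the quotient is (-cos(z) + 24/(z - 1)^4)/(24); at z = 0 this is 23/24.

23/24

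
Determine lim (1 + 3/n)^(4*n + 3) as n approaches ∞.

e^(12)

Write it as [(1 + 3/n)^n]^(4) · (1 + 3/n)^(3). The bracketed term tends to e^(3) and the second factor to 1, so the limit is e^(12).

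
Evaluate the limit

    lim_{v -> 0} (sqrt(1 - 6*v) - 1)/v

-3

Substitution gives 0/0. Multiply numerator and denominator by the conjugate √(1 - 6v) + √1.
The numerator becomes (1 - 6v) − 1 = -6v, so the expression simplifies to -6/(√(1 - 6v) + √1).
Letting v → 0 gives -6/(2√1) = -3.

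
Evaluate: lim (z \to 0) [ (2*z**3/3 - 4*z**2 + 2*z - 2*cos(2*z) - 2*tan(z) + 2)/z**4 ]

-4/3

Substitution gives 0/0 (the numerator vanishes to order 4).
Expand each term to order z^4: the coefficient of z^4 in -2·cos(2z) is -4/3 and in -2·tan(z) is 0.
Lower-order terms cancel with the polynomial part, so the numerator is (-4/3)·z^4 + o(z^4), and the limit is (-4/3)/(1) = -4/3.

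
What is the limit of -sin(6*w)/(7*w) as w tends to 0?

-6/7

Substitution gives 0/0.
Write it as (6/(-7))·sin(6w)/(6w); since sin(u)/u → 1, the limit is -6/7.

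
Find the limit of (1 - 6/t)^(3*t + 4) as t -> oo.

The base → 1 and the exponent → ∞: a 1^∞ form.
Take logarithms: (3t + 4)·ln(1 - 6/t). Since ln(1+u) ~ u for small u, this behaves like (3t)·(-6/t) → -18.
So the limit is e^(-18).

e^(-18)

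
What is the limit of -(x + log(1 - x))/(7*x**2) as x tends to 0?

1/14

Direct substitution gives 0/0.
Apply L'Hôpital: lim (1 - 1/(1 - x))/(-14*x), still 0/0.
After 2 applications of L'Hôpital's rule the quotient is (-1/(1 - x)^2)/(-14); substituting x = 0 gives 1/14.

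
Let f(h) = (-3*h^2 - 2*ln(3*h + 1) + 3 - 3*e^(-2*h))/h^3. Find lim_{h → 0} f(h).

Substitution gives 0/0; apply L'Hôpital's rule 3 times.
After differentiating numerator and denominator 3 times the quotient is (24*e^(-2*h) - 108/(3*h + 1)^3)/(6); at h = 0 this is -14.

-14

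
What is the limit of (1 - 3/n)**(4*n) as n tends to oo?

e^(-12)

Write it as [(1 - 3/n)^n]^(4) · (1 - 3/n)^(0). The bracketed term tends to e^(-3) and the second factor to 1, so the limit is e^(-12).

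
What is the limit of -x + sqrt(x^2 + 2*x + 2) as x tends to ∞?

An ∞ − ∞ form. Rationalising with the conjugate, the difference becomes (2x + 2) / (√(x^2 + 2*x + 2) + x).
For large x the denominator behaves like 2·x, so the quotient tends to 2/2 = 1.

1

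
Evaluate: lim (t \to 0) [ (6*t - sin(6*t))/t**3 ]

Direct substitution gives 0/0.
Apply L'Hôpital: lim (6 - 6*cos(6*t))/(3*t^2), still 0/0.
Apply L'Hôpital: lim (36*sin(6*t))/(6*t), still 0/0.
After 3 applications of L'Hôpital's rule the quotient is (216*cos(6*t))/(6); substituting t = 0 gives 36.

36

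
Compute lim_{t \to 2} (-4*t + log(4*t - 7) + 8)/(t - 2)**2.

-8

Direct substitution gives 0/0.
Apply L'Hôpital: lim (-4 + 4/(4*t - 7))/(2*t - 4), still 0/0.
After 2 applications of L'Hôpital's rule the quotient is (-16/(4*t - 7)^2)/(2); substituting t = 2 gives -8.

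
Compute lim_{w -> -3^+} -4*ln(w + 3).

∞

As w → -3⁺, w + 3 → 0⁺ and ln(w + 3) → −∞.
Multiplying by -4 gives ∞.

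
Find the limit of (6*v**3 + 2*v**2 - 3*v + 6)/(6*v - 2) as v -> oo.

∞

The numerator has higher degree (3 > 1); the quotient behaves like (6/(6))·v^2 for large |v|.
As v → +∞ this diverges to ∞.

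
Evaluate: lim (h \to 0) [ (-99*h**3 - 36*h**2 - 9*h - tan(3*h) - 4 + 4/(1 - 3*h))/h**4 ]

Substitution gives 0/0 (the numerator vanishes to order 4).
Expand each term to order h^4: the coefficient of h^4 in −tan(3h) is 0 and in 4·1/(1 - 3h) is 324.
Lower-order terms cancel with the polynomial part, so the numerator is (324)·h^4 + o(h^4), and the limit is (324)/(1) = 324.

324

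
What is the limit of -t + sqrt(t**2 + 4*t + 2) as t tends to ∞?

2

An ∞ − ∞ form. Rationalising with the conjugate, the difference becomes (4t + 2) / (√(t^2 + 4*t + 2) + t).
For large t the denominator behaves like 2·t, so the quotient tends to 4/2 = 2.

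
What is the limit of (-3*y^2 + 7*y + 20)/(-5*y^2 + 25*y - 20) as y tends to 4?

At y = 4 both the top and bottom vanish — a removable singularity. Factoring out (y - 4) from each leaves (-3*y - 5)/(5 - 5*y), which at y = 4 equals 17/15.

17/15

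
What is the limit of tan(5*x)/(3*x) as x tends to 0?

5/3

Substitution gives 0/0.
Since tan(u)/u → 1 as u → 0, tan(5x)/(5x) → 1 and the limit is 5/3.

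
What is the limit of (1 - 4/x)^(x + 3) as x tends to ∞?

Let L be the limit and take ln: ln L = lim (x + 3)·ln(1 - 4/x) = lim (x + 3)·(-4/x + O(1/x²)) = -4.
Hence L = e^(-4).

e^(-4)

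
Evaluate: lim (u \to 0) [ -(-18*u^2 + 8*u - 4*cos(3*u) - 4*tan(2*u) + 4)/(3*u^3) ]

Substitution gives 0/0; apply L'Hôpital's rule 3 times.
After differentiating numerator and denominator 3 times the quotient is (-108*sin(3*u) - 192*tan(2*u)^4 - 256*tan(2*u)^2 - 64)/(-18); at u = 0 this is 32/9.

32/9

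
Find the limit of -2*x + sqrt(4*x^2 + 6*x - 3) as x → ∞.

This has the form ∞ − ∞. Multiply and divide by the conjugate √(4*x^2 + 6*x - 3) + 2x.
That gives (6x - 3) / (√(4*x^2 + 6*x - 3) + 2x).
Divide numerator and denominator by x: the limit is 6/(2·2) = 3/2.

3/2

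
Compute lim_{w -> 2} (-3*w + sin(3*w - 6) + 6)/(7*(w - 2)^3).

Direct substitution gives 0/0.
Apply L'Hôpital: lim (3*cos(3*w - 6) - 3)/(21*(w - 2)^2), still 0/0.
Apply L'Hôpital: lim (-9*sin(3*w - 6))/(42*w - 84), still 0/0.
After 3 applications of L'Hôpital's rule the quotient is (-27*cos(3*w - 6))/(42); substituting w = 2 gives -9/14.

-9/14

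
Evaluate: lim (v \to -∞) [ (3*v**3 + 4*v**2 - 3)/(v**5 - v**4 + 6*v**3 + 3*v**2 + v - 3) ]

The denominator has degree 5 and the numerator degree 3. Dividing numerator and denominator by v^5 sends every term to 0 except the leading denominator term, so the limit is 0.

0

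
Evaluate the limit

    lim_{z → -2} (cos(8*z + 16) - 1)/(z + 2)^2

-32

Direct substitution gives 0/0.
Apply L'Hôpital: lim (-8*sin(8*z + 16))/(2*z + 4), still 0/0.
After 2 applications of L'Hôpital's rule the quotient is (-64*cos(8*z + 16))/(2); substituting z = -2 gives -32.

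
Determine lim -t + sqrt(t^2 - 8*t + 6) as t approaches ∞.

This has the form ∞ − ∞. Multiply and divide by the conjugate √(t^2 - 8*t + 6) + t.
That gives (-8t + 6) / (√(t^2 - 8*t + 6) + t).
Divide numerator and denominator by t: the limit is -8/(2·1) = -4.

-4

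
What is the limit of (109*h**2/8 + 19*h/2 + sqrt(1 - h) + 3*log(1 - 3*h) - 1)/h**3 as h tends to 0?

Substitution gives 0/0; apply L'Hôpital's rule 3 times.
After differentiating numerator and denominator 3 times the quotient is (162/(3*h - 1)^3 - 3/(8*(1 - h)^(5/2)))/(6); at h = 0 this is -433/16.

-433/16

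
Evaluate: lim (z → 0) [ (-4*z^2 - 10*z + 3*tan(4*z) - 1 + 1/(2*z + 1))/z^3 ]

56

Substitution gives 0/0; apply L'Hôpital's rule 3 times.
After differentiating numerator and denominator 3 times the quotient is (1152*tan(4*z)^2/cos(4*z)^2 + 384/cos(4*z)^2 - 48/(2*z + 1)^4)/(6); at z = 0 this is 56.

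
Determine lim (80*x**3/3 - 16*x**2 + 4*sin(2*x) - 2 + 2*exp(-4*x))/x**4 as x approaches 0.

64/3

Substitution gives 0/0 (the numerator vanishes to order 4).
Expand each term to order x^4: the coefficient of x^4 in 4·sin(2x) is 0 and in 2·e^(-4x) is 64/3.
Lower-order terms cancel with the polynomial part, so the numerator is (64/3)·x^4 + o(x^4), and the limit is (64/3)/(1) = 64/3.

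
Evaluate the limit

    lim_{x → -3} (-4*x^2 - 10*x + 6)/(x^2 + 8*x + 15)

Direct substitution gives 0/0, so factor. Both numerator and denominator have (x + 3) as a factor.
After cancelling, the expression reduces to (2 - 4*x)/(x + 5).
Substituting x = -3 gives 7.

7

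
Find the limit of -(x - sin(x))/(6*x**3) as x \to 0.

Direct substitution gives 0/0.
Apply L'Hôpital: lim (1 - cos(x))/(-18*x^2), still 0/0.
Apply L'Hôpital: lim (sin(x))/(-36*x), still 0/0.
After 3 applications of L'Hôpital's rule the quotient is (cos(x))/(-36); substituting x = 0 gives -1/36.

-1/36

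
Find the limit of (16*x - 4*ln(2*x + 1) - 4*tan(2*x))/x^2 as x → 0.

8

Substitution gives 0/0 (the numerator vanishes to order 2).
Expand each term to order x^2: the coefficient of x^2 in -4·tan(2x) is 0 and in -4·ln(1 + 2x) is 8.
Lower-order terms cancel with the polynomial part, so the numerator is (8)·x^2 + o(x^2), and the limit is (8)/(1) = 8.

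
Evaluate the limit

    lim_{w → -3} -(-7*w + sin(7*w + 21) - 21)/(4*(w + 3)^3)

343/24

Direct substitution gives 0/0.
Apply L'Hôpital: lim (7*cos(7*w + 21) - 7)/(-12*(w + 3)^2), still 0/0.
Apply L'Hôpital: lim (-49*sin(7*w + 21))/(-24*w - 72), still 0/0.
After 3 applications of L'Hôpital's rule the quotient is (-343*cos(7*w + 21))/(-24); substituting w = -3 gives 343/24.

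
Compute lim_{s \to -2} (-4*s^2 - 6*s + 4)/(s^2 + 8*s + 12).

Direct substitution gives 0/0, so factor. Both numerator and denominator have (s + 2) as a factor.
After cancelling, the expression reduces to (2 - 4*s)/(s + 6).
Substituting s = -2 gives 5/2.

5/2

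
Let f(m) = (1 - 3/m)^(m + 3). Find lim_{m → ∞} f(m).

Write it as [(1 - 3/m)^m]^(1) · (1 - 3/m)^(3). The bracketed term tends to e^(-3) and the second factor to 1, so the limit is e^(-3).

e^(-3)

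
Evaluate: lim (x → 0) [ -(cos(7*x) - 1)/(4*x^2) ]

Direct substitution gives 0/0.
Apply L'Hôpital: lim (-7*sin(7*x))/(-8*x), still 0/0.
After 2 applications of L'Hôpital's rule the quotient is (-49*cos(7*x))/(-8); substituting x = 0 gives 49/8.

49/8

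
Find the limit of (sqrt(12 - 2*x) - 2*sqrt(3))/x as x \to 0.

A 0/0 form; rationalise with √(12 - 2x) + √12. This collapses the numerator to -2x, leaving -2/(√(12 - 2x) + √12) → -2/(2√12) = -√(3)/6.

-√(3)/6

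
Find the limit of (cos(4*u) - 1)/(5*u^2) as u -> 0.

-8/5

Direct substitution gives 0/0.
Apply L'Hôpital: lim (-4*sin(4*u))/(10*u), still 0/0.
After 2 applications of L'Hôpital's rule the quotient is (-16*cos(4*u))/(10); substituting u = 0 gives -8/5.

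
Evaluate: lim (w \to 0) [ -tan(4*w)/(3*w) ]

Substitution gives 0/0.
Since tan(u)/u → 1 as u → 0, tan(4w)/(4w) → 1 and the limit is 4/(-3) = -4/3.

-4/3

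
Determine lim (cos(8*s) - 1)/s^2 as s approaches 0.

Direct substitution gives 0/0.
Apply L'Hôpital: lim (-8*sin(8*s))/(2*s), still 0/0.
After 2 applications of L'Hôpital's rule the quotient is (-64*cos(8*s))/(2); substituting s = 0 gives -32.

-32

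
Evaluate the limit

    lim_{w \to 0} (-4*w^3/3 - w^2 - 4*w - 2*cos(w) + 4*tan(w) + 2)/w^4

Substitution gives 0/0 (the numerator vanishes to order 4).
Expand each term to order w^4: the coefficient of w^4 in 4·tan(w) is 0 and in -2·cos(w) is -1/12.
Lower-order terms cancel with the polynomial part, so the numerator is (-1/12)·w^4 + o(w^4), and the limit is (-1/12)/(1) = -1/12.

-1/12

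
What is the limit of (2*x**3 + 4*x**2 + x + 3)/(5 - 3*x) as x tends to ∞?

-∞

The numerator has higher degree (3 > 1); the quotient behaves like (2/(-3))·x^2 for large |x|.
As x → +∞ this diverges to -∞.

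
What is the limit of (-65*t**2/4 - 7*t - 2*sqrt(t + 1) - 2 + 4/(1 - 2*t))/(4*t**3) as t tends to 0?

Substitution gives 0/0; apply L'Hôpital's rule 3 times.
After differentiating numerator and denominator 3 times the quotient is (192/(2*t - 1)^4 - 3/(4*(t + 1)^(5/2)))/(24); at t = 0 this is 255/32.

255/32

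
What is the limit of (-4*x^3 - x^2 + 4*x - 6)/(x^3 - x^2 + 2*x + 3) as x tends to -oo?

-4

Numerator and denominator both have degree 3.
Dividing every term by x^3, all lower-order terms vanish and the limit is the ratio of leading coefficients, -4/(1) = -4.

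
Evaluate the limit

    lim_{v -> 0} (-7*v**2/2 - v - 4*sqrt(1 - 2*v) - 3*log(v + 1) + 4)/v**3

1

Substitution gives 0/0 (the numerator vanishes to order 3).
Expand each term to order v^3: the coefficient of v^3 in -3·ln(1 + v) is -1 and in -4·√(1 - 2v) is 2.
Lower-order terms cancel with the polynomial part, so the numerator is (1)·v^3 + o(v^3), and the limit is (1)/(1) = 1.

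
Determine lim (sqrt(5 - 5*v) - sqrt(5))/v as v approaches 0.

-√(5)/2

Substitution gives 0/0. Multiply numerator and denominator by the conjugate √(5 - 5v) + √5.
The numerator becomes (5 - 5v) − 5 = -5v, so the expression simplifies to -5/(√(5 - 5v) + √5).
Letting v → 0 gives -5/(2√5) = -√(5)/2.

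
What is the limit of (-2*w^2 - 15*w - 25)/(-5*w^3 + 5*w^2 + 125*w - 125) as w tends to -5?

Direct substitution gives 0/0, so factor. Both numerator and denominator have (w + 5) as a factor.
After cancelling, the expression reduces to (-2*w - 5)/(-5*w^2 + 30*w - 25).
Substituting w = -5 gives -1/60.

-1/60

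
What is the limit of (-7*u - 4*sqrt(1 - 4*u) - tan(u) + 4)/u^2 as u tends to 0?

Substitution gives 0/0 (the numerator vanishes to order 2).
Expand each term to order u^2: the coefficient of u^2 in −tan(u) is 0 and in -4·√(1 - 4u) is 8.
Lower-order terms cancel with the polynomial part, so the numerator is (8)·u^2 + o(u^2), and the limit is (8)/(1) = 8.

8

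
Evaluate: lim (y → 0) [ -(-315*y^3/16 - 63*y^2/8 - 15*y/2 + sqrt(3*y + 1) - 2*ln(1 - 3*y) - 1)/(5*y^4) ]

Substitution gives 0/0; apply L'Hôpital's rule 4 times.
After differentiating numerator and denominator 4 times the quotient is (-1215/(16*(3*y + 1)^(7/2)) + 972/(3*y - 1)^4)/(-120); at y = 0 this is -4779/640.

-4779/640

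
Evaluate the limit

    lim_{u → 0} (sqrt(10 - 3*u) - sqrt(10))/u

A 0/0 form; rationalise with √(10 - 3u) + √10. This collapses the numerator to -3u, leaving -3/(√(10 - 3u) + √10) → -3/(2√10) = -3*√(10)/20.

-3*√(10)/20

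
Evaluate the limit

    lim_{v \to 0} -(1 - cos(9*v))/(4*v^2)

-81/8

Substitution gives 0/0.
Use (1 − cos u)/u² → 1/2 with u = 9v: the limit is 9²/(2·(-4)) = -81/8.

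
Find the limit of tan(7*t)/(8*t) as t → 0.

Substitution gives 0/0.
Since tan(u)/u → 1 as u → 0, tan(7t)/(7t) → 1 and the limit is 7/8.

7/8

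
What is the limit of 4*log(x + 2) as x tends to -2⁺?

As x → -2⁺, x + 2 → 0⁺ and ln(x + 2) → −∞.
Multiplying by 4 gives -∞.

-∞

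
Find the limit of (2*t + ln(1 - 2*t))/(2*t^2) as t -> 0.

Direct substitution gives 0/0.
Apply L'Hôpital: lim (2 - 2/(1 - 2*t))/(4*t), still 0/0.
After 2 applications of L'Hôpital's rule the quotient is (-4/(1 - 2*t)^2)/(4); substituting t = 0 gives -1.

-1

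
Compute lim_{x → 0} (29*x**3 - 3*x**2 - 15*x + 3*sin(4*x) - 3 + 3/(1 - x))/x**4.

Substitution gives 0/0 (the numerator vanishes to order 4).
Expand each term to order x^4: the coefficient of x^4 in 3·sin(4x) is 0 and in 3·1/(1 - x) is 3.
Lower-order terms cancel with the polynomial part, so the numerator is (3)·x^4 + o(x^4), and the limit is (3)/(1) = 3.

3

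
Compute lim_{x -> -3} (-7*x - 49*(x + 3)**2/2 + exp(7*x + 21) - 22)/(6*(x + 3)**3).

Direct substitution gives 0/0.
Apply L'Hôpital: lim (-49*x + 7*e^(7*x + 21) - 154)/(18*(x + 3)^2), still 0/0.
Apply L'Hôpital: lim (49*e^(7*x + 21) - 49)/(36*x + 108), still 0/0.
After 3 applications of L'Hôpital's rule the quotient is (343*e^(7*x + 21))/(36); substituting x = -3 gives 343/36.

343/36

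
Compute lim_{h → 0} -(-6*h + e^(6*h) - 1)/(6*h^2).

-3

Direct substitution gives 0/0.
Apply L'Hôpital: lim (6*e^(6*h) - 6)/(-12*h), still 0/0.
After 2 applications of L'Hôpital's rule the quotient is (36*e^(6*h))/(-12); substituting h = 0 gives -3.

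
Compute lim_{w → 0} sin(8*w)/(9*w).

8/9

Substitution gives 0/0.
Write it as (8/9)·sin(8w)/(8w); since sin(u)/u → 1, the limit is 8/9.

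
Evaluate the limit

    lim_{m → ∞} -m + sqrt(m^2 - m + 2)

An ∞ − ∞ form. Rationalising with the conjugate, the difference becomes (-m + 2) / (√(m^2 - m + 2) + m).
For large m the denominator behaves like 2·m, so the quotient tends to -1/2 = -1/2.

-1/2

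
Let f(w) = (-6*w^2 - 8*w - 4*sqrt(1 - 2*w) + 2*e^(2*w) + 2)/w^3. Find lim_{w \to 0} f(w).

Substitution gives 0/0; apply L'Hôpital's rule 3 times.
After differentiating numerator and denominator 3 times the quotient is (16*e^(2*w) + 12/(1 - 2*w)^(5/2))/(6); at w = 0 this is 14/3.

14/3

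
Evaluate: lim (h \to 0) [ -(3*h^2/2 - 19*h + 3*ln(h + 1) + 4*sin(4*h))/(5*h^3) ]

25/3

Substitution gives 0/0 (the numerator vanishes to order 3).
Expand each term to order h^3: the coefficient of h^3 in 3·ln(1 + h) is 1 and in 4·sin(4h) is -128/3.
Lower-order terms cancel with the polynomial part, so the numerator is (-125/3)·h^3 + o(h^3), and the limit is (-125/3)/(-5) = 25/3.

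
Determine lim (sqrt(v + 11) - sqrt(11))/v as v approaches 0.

√(11)/22

Substitution gives 0/0. Multiply numerator and denominator by the conjugate √(11 + v) + √11.
The numerator becomes (11 + v) − 11 = v, so the expression simplifies to 1/(√(11 + v) + √11).
Letting v → 0 gives 1/(2√11) = √(11)/22.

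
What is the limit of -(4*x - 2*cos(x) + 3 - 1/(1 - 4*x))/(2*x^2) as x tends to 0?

15/2

Substitution gives 0/0 (the numerator vanishes to order 2).
Expand each term to order x^2: the coefficient of x^2 in -2·cos(x) is 1 and in −1/(1 - 4x) is -16.
Lower-order terms cancel with the polynomial part, so the numerator is (-15)·x^2 + o(x^2), and the limit is (-15)/(-2) = 15/2.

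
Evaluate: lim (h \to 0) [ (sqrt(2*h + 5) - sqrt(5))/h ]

Substitution gives 0/0. Multiply numerator and denominator by the conjugate √(5 + 2h) + √5.
The numerator becomes (5 + 2h) − 5 = 2h, so the expression simplifies to 2/(√(5 + 2h) + √5).
Letting h → 0 gives 2/(2√5) = √(5)/5.

√(5)/5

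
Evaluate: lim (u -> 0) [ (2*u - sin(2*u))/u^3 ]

Direct substitution gives 0/0.
Apply L'Hôpital: lim (2 - 2*cos(2*u))/(3*u^2), still 0/0.
Apply L'Hôpital: lim (4*sin(2*u))/(6*u), still 0/0.
After 3 applications of L'Hôpital's rule the quotient is (8*cos(2*u))/(6); substituting u = 0 gives 4/3.

4/3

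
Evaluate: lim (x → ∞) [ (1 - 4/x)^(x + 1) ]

e^(-4)

The base → 1 and the exponent → ∞: a 1^∞ form.
Take logarithms: (x + 1)·ln(1 - 4/x). Since ln(1+u) ~ u for small u, this behaves like (x)·(-4/x) → -4.
So the limit is e^(-4).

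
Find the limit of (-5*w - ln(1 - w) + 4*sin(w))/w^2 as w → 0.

1/2

Substitution gives 0/0 (the numerator vanishes to order 2).
Expand each term to order w^2: the coefficient of w^2 in −ln(1 - w) is 1/2 and in 4·sin(w) is 0.
Lower-order terms cancel with the polynomial part, so the numerator is (1/2)·w^2 + o(w^2), and the limit is (1/2)/(1) = 1/2.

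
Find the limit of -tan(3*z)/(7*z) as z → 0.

-3/7

Substitution gives 0/0.
Since tan(u)/u → 1 as u → 0, tan(3z)/(3z) → 1 and the limit is 3/(-7) = -3/7.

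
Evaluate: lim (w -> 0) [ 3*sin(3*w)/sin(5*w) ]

Substitution gives 0/0.
Divide numerator and denominator by w: sin(3w)/w → 3 and sin(5w)/w → 5, so the limit is 3·3/5 = 9/5.

9/5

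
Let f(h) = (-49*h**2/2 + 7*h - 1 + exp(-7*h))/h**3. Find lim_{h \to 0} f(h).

-343/6

Direct substitution gives 0/0.
Apply L'Hôpital: lim (-49*h + 7 - 7*e^(-7*h))/(3*h^2), still 0/0.
Apply L'Hôpital: lim (-49 + 49*e^(-7*h))/(6*h), still 0/0.
After 3 applications of L'Hôpital's rule the quotient is (-343*e^(-7*h))/(6); substituting h = 0 gives -343/6.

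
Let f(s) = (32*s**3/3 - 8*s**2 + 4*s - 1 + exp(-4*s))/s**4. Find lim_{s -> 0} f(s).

Direct substitution gives 0/0.
Apply L'Hôpital: lim (32*s^2 - 16*s + 4 - 4*e^(-4*s))/(4*s^3), still 0/0.
Apply L'Hôpital: lim (64*s - 16 + 16*e^(-4*s))/(12*s^2), still 0/0.
Apply L'Hôpital: lim (64 - 64*e^(-4*s))/(24*s), still 0/0.
After 4 applications of L'Hôpital's rule the quotient is (256*e^(-4*s))/(24); substituting s = 0 gives 32/3.

32/3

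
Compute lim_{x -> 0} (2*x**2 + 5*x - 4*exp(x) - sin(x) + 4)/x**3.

Substitution gives 0/0; apply L'Hôpital's rule 3 times.
After differentiating numerator and denominator 3 times the quotient is (-4*e^(x) + cos(x))/(6); at x = 0 this is -1/2.

-1/2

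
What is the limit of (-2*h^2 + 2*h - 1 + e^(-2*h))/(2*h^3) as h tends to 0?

Direct substitution gives 0/0.
Apply L'Hôpital: lim (-4*h + 2 - 2*e^(-2*h))/(6*h^2), still 0/0.
Apply L'Hôpital: lim (-4 + 4*e^(-2*h))/(12*h), still 0/0.
After 3 applications of L'Hôpital's rule the quotient is (-8*e^(-2*h))/(12); substituting h = 0 gives -2/3.

-2/3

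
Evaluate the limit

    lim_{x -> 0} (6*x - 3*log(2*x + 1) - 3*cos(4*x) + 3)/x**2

Substitution gives 0/0; apply L'Hôpital's rule 2 times.
After differentiating numerator and denominator 2 times the quotient is (48*cos(4*x) + 12/(2*x + 1)^2)/(2); at x = 0 this is 30.

30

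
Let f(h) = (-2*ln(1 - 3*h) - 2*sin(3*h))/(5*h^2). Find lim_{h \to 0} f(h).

Substitution gives 0/0 (the numerator vanishes to order 2).
Expand each term to order h^2: the coefficient of h^2 in -2·ln(1 - 3h) is 9 and in -2·sin(3h) is 0.
Lower-order terms cancel with the polynomial part, so the numerator is (9)·h^2 + o(h^2), and the limit is (9)/(5) = 9/5.

9/5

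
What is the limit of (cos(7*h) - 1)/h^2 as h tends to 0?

Direct substitution gives 0/0.
Apply L'Hôpital: lim (-7*sin(7*h))/(2*h), still 0/0.
After 2 applications of L'Hôpital's rule the quotient is (-49*cos(7*h))/(2); substituting h = 0 gives -49/2.

-49/2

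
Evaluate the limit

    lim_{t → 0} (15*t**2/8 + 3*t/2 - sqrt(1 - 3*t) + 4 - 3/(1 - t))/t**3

-21/16

Substitution gives 0/0; apply L'Hôpital's rule 3 times.
After differentiating numerator and denominator 3 times the quotient is (-18/(t - 1)^4 + 81/(8*(1 - 3*t)^(5/2)))/(6); at t = 0 this is -21/16.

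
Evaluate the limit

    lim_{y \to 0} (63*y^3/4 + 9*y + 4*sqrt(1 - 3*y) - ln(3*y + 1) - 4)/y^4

243/32

Substitution gives 0/0 (the numerator vanishes to order 4).
Expand each term to order y^4: the coefficient of y^4 in −ln(1 + 3y) is 81/4 and in 4·√(1 - 3y) is -405/32.
Lower-order terms cancel with the polynomial part, so the numerator is (243/32)·y^4 + o(y^4), and the limit is (243/32)/(1) = 243/32.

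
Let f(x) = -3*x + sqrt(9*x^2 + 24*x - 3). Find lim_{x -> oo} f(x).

4

An ∞ − ∞ form. Rationalising with the conjugate, the difference becomes (24x - 3) / (√(9*x^2 + 24*x - 3) + 3x).
For large x the denominator behaves like 2·3x, so the quotient tends to 24/6 = 4.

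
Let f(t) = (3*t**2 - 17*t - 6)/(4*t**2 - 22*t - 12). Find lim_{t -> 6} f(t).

At t = 6 both the top and bottom vanish — a removable singularity. Factoring out (t - 6) from each leaves (3*t + 1)/(4*t + 2), which at t = 6 equals 19/26.

19/26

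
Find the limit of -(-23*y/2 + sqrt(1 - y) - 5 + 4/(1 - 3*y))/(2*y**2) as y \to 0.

Substitution gives 0/0; apply L'Hôpital's rule 2 times.
After differentiating numerator and denominator 2 times the quotient is (-72/(3*y - 1)^3 - 1/(4*(1 - y)^(3/2)))/(-4); at y = 0 this is -287/16.

-287/16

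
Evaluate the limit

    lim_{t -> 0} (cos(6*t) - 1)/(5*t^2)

-18/5

Direct substitution gives 0/0.
Apply L'Hôpital: lim (-6*sin(6*t))/(10*t), still 0/0.
After 2 applications of L'Hôpital's rule the quotient is (-36*cos(6*t))/(10); substituting t = 0 gives -18/5.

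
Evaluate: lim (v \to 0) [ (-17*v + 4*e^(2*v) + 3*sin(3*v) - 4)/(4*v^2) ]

2

Substitution gives 0/0 (the numerator vanishes to order 2).
Expand each term to order v^2: the coefficient of v^2 in 4·e^(2v) is 8 and in 3·sin(3v) is 0.
Lower-order terms cancel with the polynomial part, so the numerator is (8)·v^2 + o(v^2), and the limit is (8)/(4) = 2.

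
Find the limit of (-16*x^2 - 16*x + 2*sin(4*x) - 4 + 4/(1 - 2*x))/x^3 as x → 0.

Substitution gives 0/0; apply L'Hôpital's rule 3 times.
After differentiating numerator and denominator 3 times the quotient is (-128*cos(4*x) + 192/(2*x - 1)^4)/(6); at x = 0 this is 32/3.

32/3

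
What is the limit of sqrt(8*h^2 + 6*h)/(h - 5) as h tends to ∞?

For large |h|, √(8*h^2 + 6*h) ≈ √8·|h| and the denominator ≈ h.
Since h → +∞, |h| = h, giving √8/(1) = 2*√(2).

2*√(2)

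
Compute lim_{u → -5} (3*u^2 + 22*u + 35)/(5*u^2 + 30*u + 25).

Since u = -5 makes numerator and denominator zero, (u + 5) divides both.
Cancelling it gives (3*u + 7)/(5*u + 5); now plug in u = -5 to get 2/5.

2/5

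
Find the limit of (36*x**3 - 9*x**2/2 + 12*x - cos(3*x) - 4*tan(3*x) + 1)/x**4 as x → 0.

Substitution gives 0/0; apply L'Hôpital's rule 4 times.
After differentiating numerator and denominator 4 times the quotient is (-81*cos(3*x) - 7776*tan(3*x)^5 - 12960*tan(3*x)^3 - 5184*tan(3*x))/(24); at x = 0 this is -27/8.

-27/8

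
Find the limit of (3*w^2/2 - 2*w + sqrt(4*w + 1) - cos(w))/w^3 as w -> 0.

Substitution gives 0/0; apply L'Hôpital's rule 3 times.
After differentiating numerator and denominator 3 times the quotient is (-sin(w) + 24/(4*w + 1)^(5/2))/(6); at w = 0 this is 4.

4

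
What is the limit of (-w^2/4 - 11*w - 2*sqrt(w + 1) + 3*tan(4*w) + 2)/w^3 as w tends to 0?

511/8

Substitution gives 0/0 (the numerator vanishes to order 3).
Expand each term to order w^3: the coefficient of w^3 in 3·tan(4w) is 64 and in -2·√(1 + w) is -1/8.
Lower-order terms cancel with the polynomial part, so the numerator is (511/8)·w^3 + o(w^3), and the limit is (511/8)/(1) = 511/8.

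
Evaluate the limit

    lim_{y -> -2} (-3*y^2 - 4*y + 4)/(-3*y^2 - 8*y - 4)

2

At y = -2 both the top and bottom vanish — a removable singularity. Factoring out (y + 2) from each leaves (2 - 3*y)/(-3*y - 2), which at y = -2 equals 2.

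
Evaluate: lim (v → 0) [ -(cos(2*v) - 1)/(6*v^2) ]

1/3

Direct substitution gives 0/0.
Apply L'Hôpital: lim (-2*sin(2*v))/(-12*v), still 0/0.
After 2 applications of L'Hôpital's rule the quotient is (-4*cos(2*v))/(-12); substituting v = 0 gives 1/3.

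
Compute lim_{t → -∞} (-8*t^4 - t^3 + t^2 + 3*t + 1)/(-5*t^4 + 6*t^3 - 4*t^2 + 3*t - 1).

8/5

Numerator and denominator both have degree 4.
Dividing every term by t^4, all lower-order terms vanish and the limit is the ratio of leading coefficients, -8/(-5) = 8/5.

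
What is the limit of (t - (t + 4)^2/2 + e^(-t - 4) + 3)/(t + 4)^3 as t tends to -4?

Direct substitution gives 0/0.
Apply L'Hôpital: lim (-t - e^(-t - 4) - 3)/(3*(t + 4)^2), still 0/0.
Apply L'Hôpital: lim (e^(-t - 4) - 1)/(6*t + 24), still 0/0.
After 3 applications of L'Hôpital's rule the quotient is (-e^(-t - 4))/(6); substituting t = -4 gives -1/6.

-1/6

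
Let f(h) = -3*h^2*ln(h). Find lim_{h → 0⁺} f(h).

This is a 0·(−∞) form. Rewrite as -3·ln(h) / h^(−2) and apply L'Hôpital:
the derivative quotient is -3·(1/h) / (−2·h^(−3)) = (3/2)·h^2 → 0.

0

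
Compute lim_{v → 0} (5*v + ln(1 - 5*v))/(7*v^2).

Direct substitution gives 0/0.
Apply L'Hôpital: lim (5 - 5/(1 - 5*v))/(14*v), still 0/0.
After 2 applications of L'Hôpital's rule the quotient is (-25/(1 - 5*v)^2)/(14); substituting v = 0 gives -25/14.

-25/14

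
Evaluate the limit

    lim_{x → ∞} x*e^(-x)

0

Write as x^1/e^{1x}, an ∞/∞ form.
Exponential growth dominates any polynomial, so repeated L'Hôpital (or the standard result) gives 0.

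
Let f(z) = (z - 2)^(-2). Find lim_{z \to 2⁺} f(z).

As z → 2⁺, (z - 2) → 0⁺, so (z - 2)^2 → 0⁺ and 1/(z - 2)^2 → ∞.

∞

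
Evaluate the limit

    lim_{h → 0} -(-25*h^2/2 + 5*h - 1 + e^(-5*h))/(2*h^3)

125/12

Direct substitution gives 0/0.
Apply L'Hôpital: lim (-25*h + 5 - 5*e^(-5*h))/(-6*h^2), still 0/0.
Apply L'Hôpital: lim (-25 + 25*e^(-5*h))/(-12*h), still 0/0.
After 3 applications of L'Hôpital's rule the quotient is (-125*e^(-5*h))/(-12); substituting h = 0 gives 125/12.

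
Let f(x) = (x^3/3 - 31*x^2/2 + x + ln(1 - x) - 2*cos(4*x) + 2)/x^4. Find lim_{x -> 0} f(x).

Substitution gives 0/0 (the numerator vanishes to order 4).
Expand each term to order x^4: the coefficient of x^4 in -2·cos(4x) is -64/3 and in ln(1 - x) is -1/4.
Lower-order terms cancel with the polynomial part, so the numerator is (-259/12)·x^4 + o(x^4), and the limit is (-259/12)/(1) = -259/12.

-259/12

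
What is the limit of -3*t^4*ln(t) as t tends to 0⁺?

0

This is a 0·(−∞) form. Rewrite as -3·ln(t) / t^(−4) and apply L'Hôpital:
the derivative quotient is -3·(1/t) / (−4·t^(−5)) = (3/4)·t^4 → 0.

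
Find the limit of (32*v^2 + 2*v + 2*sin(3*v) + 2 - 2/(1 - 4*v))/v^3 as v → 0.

Substitution gives 0/0 (the numerator vanishes to order 3).
Expand each term to order v^3: the coefficient of v^3 in 2·sin(3v) is -9 and in -2·1/(1 - 4v) is -128.
Lower-order terms cancel with the polynomial part, so the numerator is (-137)·v^3 + o(v^3), and the limit is (-137)/(1) = -137.

-137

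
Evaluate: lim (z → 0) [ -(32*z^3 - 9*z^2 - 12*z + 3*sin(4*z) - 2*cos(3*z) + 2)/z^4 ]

27/4

Substitution gives 0/0 (the numerator vanishes to order 4).
Expand each term to order z^4: the coefficient of z^4 in 3·sin(4z) is 0 and in -2·cos(3z) is -27/4.
Lower-order terms cancel with the polynomial part, so the numerator is (-27/4)·z^4 + o(z^4), and the limit is (-27/4)/(-1) = 27/4.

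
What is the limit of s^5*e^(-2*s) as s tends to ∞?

Write as s^5/e^{2s}, an ∞/∞ form.
Exponential growth dominates any polynomial, so repeated L'Hôpital (or the standard result) gives 0.

0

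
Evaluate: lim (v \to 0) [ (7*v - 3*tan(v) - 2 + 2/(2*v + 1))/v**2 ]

Substitution gives 0/0 (the numerator vanishes to order 2).
Expand each term to order v^2: the coefficient of v^2 in -3·tan(v) is 0 and in 2·1/(1 + 2v) is 8.
Lower-order terms cancel with the polynomial part, so the numerator is (8)·v^2 + o(v^2), and the limit is (8)/(1) = 8.

8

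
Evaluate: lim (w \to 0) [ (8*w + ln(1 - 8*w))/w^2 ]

Direct substitution gives 0/0.
Apply L'Hôpital: lim (8 - 8/(1 - 8*w))/(2*w), still 0/0.
After 2 applications of L'Hôpital's rule the quotient is (-64/(1 - 8*w)^2)/(2); substituting w = 0 gives -32.

-32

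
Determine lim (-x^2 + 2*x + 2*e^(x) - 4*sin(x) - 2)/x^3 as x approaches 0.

Substitution gives 0/0; apply L'Hôpital's rule 3 times.
After differentiating numerator and denominator 3 times the quotient is (2*e^(x) + 4*cos(x))/(6); at x = 0 this is 1.

1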